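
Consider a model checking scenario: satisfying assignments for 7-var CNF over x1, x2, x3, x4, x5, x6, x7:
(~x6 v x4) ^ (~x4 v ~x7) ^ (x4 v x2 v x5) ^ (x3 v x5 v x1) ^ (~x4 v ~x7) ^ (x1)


CNF with 6 clauses over 7 vars (128 assignments).
An assignment satisfies CNF iff every clause has >=1 true literal.
Check each row (bits = x1,x2,x3,x4,x5,x6,x7; clause T/F shown):
  row 0 [0000000]: clauses=TTFFTF -> 0
  row 1 [0000001]: clauses=TTFFTF -> 0
  row 2 [0000010]: clauses=FTFFTF -> 0
  row 3 [0000011]: clauses=FTFFTF -> 0
  row 4 [0000100]: clauses=TTTTTF -> 0
  (every remaining row is evaluated the same way; all 128 results are listed next)
Full result column, 8 rows per line (x1,x2,x3,x4 fixed per line; x5,x6,x7 runs 000..111 left to right):
  rows 0-7 [x1,x2,x3,x4=0000]: 00000000  (ones: 0)
  rows 8-15 [x1,x2,x3,x4=0001]: 00000000  (ones: 0)
  rows 16-23 [x1,x2,x3,x4=0010]: 00000000  (ones: 0)
  rows 24-31 [x1,x2,x3,x4=0011]: 00000000  (ones: 0)
  rows 32-39 [x1,x2,x3,x4=0100]: 00000000  (ones: 0)
  rows 40-47 [x1,x2,x3,x4=0101]: 00000000  (ones: 0)
  rows 48-55 [x1,x2,x3,x4=0110]: 00000000  (ones: 0)
  rows 56-63 [x1,x2,x3,x4=0111]: 00000000  (ones: 0)
  rows 64-71 [x1,x2,x3,x4=1000]: 00001100  (ones: 2)
  rows 72-79 [x1,x2,x3,x4=1001]: 10101010  (ones: 4)
  rows 80-87 [x1,x2,x3,x4=1010]: 00001100  (ones: 2)
  rows 88-95 [x1,x2,x3,x4=1011]: 10101010  (ones: 4)
  rows 96-103 [x1,x2,x3,x4=1100]: 11001100  (ones: 4)
  rows 104-111 [x1,x2,x3,x4=1101]: 10101010  (ones: 4)
  rows 112-119 [x1,x2,x3,x4=1110]: 11001100  (ones: 4)
  rows 120-127 [x1,x2,x3,x4=1111]: 10101010  (ones: 4)
Satisfying assignments = 0+0+0+0+0+0+0+0+2+4+2+4+4+4+4+4 = 28

28


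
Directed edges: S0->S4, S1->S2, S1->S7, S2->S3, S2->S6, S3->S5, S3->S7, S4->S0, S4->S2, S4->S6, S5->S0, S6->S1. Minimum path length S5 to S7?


BFS layer-by-layer from S5:
  dist 0: {S5}
  dist 1: {S0}
  dist 2: {S4}
  dist 3: {S2, S6}
  dist 4: {S1, S3}
  dist 5: {S7}
  -> S7 reached at distance 5
Shortest path length = 5

5


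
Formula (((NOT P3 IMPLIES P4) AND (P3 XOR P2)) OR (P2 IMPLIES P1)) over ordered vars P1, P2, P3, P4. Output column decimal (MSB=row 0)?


Formula: (((NOT P3 IMPLIES P4) AND (P3 XOR P2)) OR (P2 IMPLIES P1)) over P1, P2, P3, P4 (16 rows)
Evaluate each row (bits = P1,P2,P3,P4, MSB first):
  row 0 [0000]: (((NOT 0 IMPLIES 0) AND (0 XOR 0)) OR (0 IMPLIES 0)) -> 1
  row 1 [0001]: (((NOT 0 IMPLIES 1) AND (0 XOR 0)) OR (0 IMPLIES 0)) -> 1
  row 2 [0010]: (((NOT 1 IMPLIES 0) AND (1 XOR 0)) OR (0 IMPLIES 0)) -> 1
  row 3 [0011]: (((NOT 1 IMPLIES 1) AND (1 XOR 0)) OR (0 IMPLIES 0)) -> 1
  row 4 [0100]: (((NOT 0 IMPLIES 0) AND (0 XOR 1)) OR (1 IMPLIES 0)) -> 0
  row 5 [0101]: (((NOT 0 IMPLIES 1) AND (0 XOR 1)) OR (1 IMPLIES 0)) -> 1
  row 6 [0110]: (((NOT 1 IMPLIES 0) AND (1 XOR 1)) OR (1 IMPLIES 0)) -> 0
  row 7 [0111]: (((NOT 1 IMPLIES 1) AND (1 XOR 1)) OR (1 IMPLIES 0)) -> 0
  row 8 [1000]: (((NOT 0 IMPLIES 0) AND (0 XOR 0)) OR (0 IMPLIES 1)) -> 1
  row 9 [1001]: (((NOT 0 IMPLIES 1) AND (0 XOR 0)) OR (0 IMPLIES 1)) -> 1
  row 10 [1010]: (((NOT 1 IMPLIES 0) AND (1 XOR 0)) OR (0 IMPLIES 1)) -> 1
  row 11 [1011]: (((NOT 1 IMPLIES 1) AND (1 XOR 0)) OR (0 IMPLIES 1)) -> 1
  row 12 [1100]: (((NOT 0 IMPLIES 0) AND (0 XOR 1)) OR (1 IMPLIES 1)) -> 1
  row 13 [1101]: (((NOT 0 IMPLIES 1) AND (0 XOR 1)) OR (1 IMPLIES 1)) -> 1
  row 14 [1110]: (((NOT 1 IMPLIES 0) AND (1 XOR 1)) OR (1 IMPLIES 1)) -> 1
  row 15 [1111]: (((NOT 1 IMPLIES 1) AND (1 XOR 1)) OR (1 IMPLIES 1)) -> 1
Full result column, 4 rows per line (P1,P2 fixed per line; P3,P4 runs 00..11 left to right):
  rows 0-3 [P1,P2=00]: 1111  = hex F
  rows 4-7 [P1,P2=01]: 0100  = hex 4
  rows 8-11 [P1,P2=10]: 1111  = hex F
  rows 12-15 [P1,P2=11]: 1111  = hex F
Output column (row 0 .. row 15) = 1111010011111111
Output column grouped in 4s = 1111 0100 1111 1111 = 0xF4FF
Convert to decimal digit by digit (value = value*16 + digit):
  F -> 15
  15*16 + 4 = 244
  244*16 + 15 (F) = 3919
  3919*16 + 15 (F) = 62719
Decimal = 62719

62719


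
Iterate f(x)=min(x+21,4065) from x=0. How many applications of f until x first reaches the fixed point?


Step 1: x=0, cap=4065, increment=21
Step 2: x grows by 21 each step until capped at 4065; fixed point is x=4065
Step 3: iterations = ceil(4065/21) = 194

194


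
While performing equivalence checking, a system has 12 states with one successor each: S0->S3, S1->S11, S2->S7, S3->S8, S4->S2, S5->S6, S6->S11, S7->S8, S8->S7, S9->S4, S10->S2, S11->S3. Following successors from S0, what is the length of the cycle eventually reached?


Trace from S0 until a state repeats:
  S0 -> S3 -> S8 -> S7 -> S8
S8 first seen at step 2, revisited at step 4.
Cycle length = 4 - 2 = 2

2


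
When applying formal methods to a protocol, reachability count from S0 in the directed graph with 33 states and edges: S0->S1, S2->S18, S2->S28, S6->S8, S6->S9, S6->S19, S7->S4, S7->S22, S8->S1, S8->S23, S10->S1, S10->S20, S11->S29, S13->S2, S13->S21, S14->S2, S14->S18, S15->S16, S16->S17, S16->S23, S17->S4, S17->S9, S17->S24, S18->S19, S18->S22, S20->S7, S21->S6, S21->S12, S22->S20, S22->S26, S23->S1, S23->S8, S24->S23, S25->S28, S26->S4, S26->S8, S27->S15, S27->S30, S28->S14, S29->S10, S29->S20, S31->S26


BFS from S0:
  layer 0: {S0}
  layer 1: {S1}
Reachable set: {S0, S1}
Count = 2

2


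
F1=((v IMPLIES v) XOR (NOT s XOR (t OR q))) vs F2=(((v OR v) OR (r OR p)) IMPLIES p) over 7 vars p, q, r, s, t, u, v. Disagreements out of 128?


F1 = ((v IMPLIES v) XOR (NOT s XOR (t OR q)))
F2 = (((v OR v) OR (r OR p)) IMPLIES p)
Evaluate both on each of 128 rows (bits = p,q,r,s,t,u,v):
  row 0 [0000000]: F1=0 F2=1 (differ) -> 1
  row 1 [0000001]: F1=0 F2=0 -> 0
  row 2 [0000010]: F1=0 F2=1 (differ) -> 1
  row 3 [0000011]: F1=0 F2=0 -> 0
  row 4 [0000100]: F1=1 F2=1 -> 0
  (every remaining row is evaluated the same way; all 128 results are listed next)
Full result column, 8 rows per line (p,q,r,s fixed per line; t,u,v runs 000..111 left to right):
  rows 0-7 [p,q,r,s=0000]: 10100101  (ones: 4)
  rows 8-15 [p,q,r,s=0001]: 01011010  (ones: 4)
  rows 16-23 [p,q,r,s=0010]: 00001111  (ones: 4)
  rows 24-31 [p,q,r,s=0011]: 11110000  (ones: 4)
  rows 32-39 [p,q,r,s=0100]: 01010101  (ones: 4)
  rows 40-47 [p,q,r,s=0101]: 10101010  (ones: 4)
  rows 48-55 [p,q,r,s=0110]: 11111111  (ones: 8)
  rows 56-63 [p,q,r,s=0111]: 00000000  (ones: 0)
  rows 64-71 [p,q,r,s=1000]: 11110000  (ones: 4)
  rows 72-79 [p,q,r,s=1001]: 00001111  (ones: 4)
  rows 80-87 [p,q,r,s=1010]: 11110000  (ones: 4)
  rows 88-95 [p,q,r,s=1011]: 00001111  (ones: 4)
  rows 96-103 [p,q,r,s=1100]: 00000000  (ones: 0)
  rows 104-111 [p,q,r,s=1101]: 11111111  (ones: 8)
  rows 112-119 [p,q,r,s=1110]: 00000000  (ones: 0)
  rows 120-127 [p,q,r,s=1111]: 11111111  (ones: 8)
Disagreements = 4+4+4+4+4+4+8+0+4+4+4+4+0+8+0+8 = 64

64


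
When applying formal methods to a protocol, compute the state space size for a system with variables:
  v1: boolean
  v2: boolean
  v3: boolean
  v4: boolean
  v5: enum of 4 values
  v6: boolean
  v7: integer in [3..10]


State space = product of domain sizes of all variables.
Domain sizes:
  v1 (boolean): 2
  v2 (boolean): 2
  v3 (boolean): 2
  v4 (boolean): 2
  v5 (enum of 4 values): 4
  v6 (boolean): 2
  v7 (integer in [3..10]): 8
Product = 2 * 2 * 2 * 2 * 4 * 2 * 8 = 1024

1024


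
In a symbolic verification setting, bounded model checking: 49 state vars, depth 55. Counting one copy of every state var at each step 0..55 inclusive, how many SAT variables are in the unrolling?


BMC unrolls to depth k, creating one copy of each state var for steps 0..k.
Step count = 55 + 1 = 56 (steps 0 through 55)
Vars per step = 49
Total = 49 * 56 = 2744

2744


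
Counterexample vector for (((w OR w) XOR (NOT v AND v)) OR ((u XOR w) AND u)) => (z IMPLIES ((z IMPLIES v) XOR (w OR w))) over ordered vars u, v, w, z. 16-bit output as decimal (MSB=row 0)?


F1 = (((w OR w) XOR (NOT v AND v)) OR ((u XOR w) AND u))
F2 = (z IMPLIES ((z IMPLIES v) XOR (w OR w)))
Counterexample to F1=>F2 is where F1=1 and F2=0.
Evaluate each row (bits = u,v,w,z, MSB first):
  row 0 [0000]: F1=0 F2=1 -> F1&~F2 -> 0
  row 1 [0001]: F1=0 F2=0 -> F1&~F2 -> 0
  row 2 [0010]: F1=1 F2=1 -> F1&~F2 -> 0
  row 3 [0011]: F1=1 F2=1 -> F1&~F2 -> 0
  row 4 [0100]: F1=0 F2=1 -> F1&~F2 -> 0
  row 5 [0101]: F1=0 F2=1 -> F1&~F2 -> 0
  row 6 [0110]: F1=1 F2=1 -> F1&~F2 -> 0
  row 7 [0111]: F1=1 F2=0 -> F1&~F2 -> 1
  row 8 [1000]: F1=1 F2=1 -> F1&~F2 -> 0
  row 9 [1001]: F1=1 F2=0 -> F1&~F2 -> 1
  row 10 [1010]: F1=1 F2=1 -> F1&~F2 -> 0
  row 11 [1011]: F1=1 F2=1 -> F1&~F2 -> 0
  row 12 [1100]: F1=1 F2=1 -> F1&~F2 -> 0
  row 13 [1101]: F1=1 F2=1 -> F1&~F2 -> 0
  row 14 [1110]: F1=1 F2=1 -> F1&~F2 -> 0
  row 15 [1111]: F1=1 F2=0 -> F1&~F2 -> 1
Full result column, 4 rows per line (u,v fixed per line; w,z runs 00..11 left to right):
  rows 0-3 [u,v=00]: 0000  = hex 0
  rows 4-7 [u,v=01]: 0001  = hex 1
  rows 8-11 [u,v=10]: 0100  = hex 4
  rows 12-15 [u,v=11]: 0001  = hex 1
Counterexample vector (row 0 .. row 15) = 0000000101000001
Output column grouped in 4s = 0000 0001 0100 0001 = 0x0141
Convert to decimal digit by digit (value = value*16 + digit):
  0 -> 0
  0*16 + 1 = 1
  1*16 + 4 = 20
  20*16 + 1 = 321
Decimal = 321

321


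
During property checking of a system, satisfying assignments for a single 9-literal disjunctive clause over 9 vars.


Step 1: Total=2^9=512
Step 2: Unsat when all 9 false: 2^0=1
Step 3: Sat=512-1=511

511


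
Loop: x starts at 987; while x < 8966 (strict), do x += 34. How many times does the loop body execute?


Step 1: x goes from 987 toward 8966 by 34; the body runs while x<8966, so iterations = ceil((bound-start)/step)
Step 2: Distance=7979
Step 3: ceil(7979/34)=235

235


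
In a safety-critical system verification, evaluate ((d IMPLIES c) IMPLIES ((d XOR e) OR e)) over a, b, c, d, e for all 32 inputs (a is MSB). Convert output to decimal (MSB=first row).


Formula: ((d IMPLIES c) IMPLIES ((d XOR e) OR e)) over a, b, c, d, e (32 rows)
Evaluate each row (bits = a,b,c,d,e, MSB first):
  row 0 [00000]: ((0 IMPLIES 0) IMPLIES ((0 XOR 0) OR 0)) -> 0
  row 1 [00001]: ((0 IMPLIES 0) IMPLIES ((0 XOR 1) OR 1)) -> 1
  row 2 [00010]: ((1 IMPLIES 0) IMPLIES ((1 XOR 0) OR 0)) -> 1
  row 3 [00011]: ((1 IMPLIES 0) IMPLIES ((1 XOR 1) OR 1)) -> 1
  row 4 [00100]: ((0 IMPLIES 1) IMPLIES ((0 XOR 0) OR 0)) -> 0
  row 5 [00101]: ((0 IMPLIES 1) IMPLIES ((0 XOR 1) OR 1)) -> 1
  row 6 [00110]: ((1 IMPLIES 1) IMPLIES ((1 XOR 0) OR 0)) -> 1
  row 7 [00111]: ((1 IMPLIES 1) IMPLIES ((1 XOR 1) OR 1)) -> 1
  row 8 [01000]: ((0 IMPLIES 0) IMPLIES ((0 XOR 0) OR 0)) -> 0
  row 9 [01001]: ((0 IMPLIES 0) IMPLIES ((0 XOR 1) OR 1)) -> 1
  row 10 [01010]: ((1 IMPLIES 0) IMPLIES ((1 XOR 0) OR 0)) -> 1
  row 11 [01011]: ((1 IMPLIES 0) IMPLIES ((1 XOR 1) OR 1)) -> 1
  row 12 [01100]: ((0 IMPLIES 1) IMPLIES ((0 XOR 0) OR 0)) -> 0
  row 13 [01101]: ((0 IMPLIES 1) IMPLIES ((0 XOR 1) OR 1)) -> 1
  row 14 [01110]: ((1 IMPLIES 1) IMPLIES ((1 XOR 0) OR 0)) -> 1
  row 15 [01111]: ((1 IMPLIES 1) IMPLIES ((1 XOR 1) OR 1)) -> 1
  row 16 [10000]: ((0 IMPLIES 0) IMPLIES ((0 XOR 0) OR 0)) -> 0
  row 17 [10001]: ((0 IMPLIES 0) IMPLIES ((0 XOR 1) OR 1)) -> 1
  row 18 [10010]: ((1 IMPLIES 0) IMPLIES ((1 XOR 0) OR 0)) -> 1
  row 19 [10011]: ((1 IMPLIES 0) IMPLIES ((1 XOR 1) OR 1)) -> 1
  row 20 [10100]: ((0 IMPLIES 1) IMPLIES ((0 XOR 0) OR 0)) -> 0
  row 21 [10101]: ((0 IMPLIES 1) IMPLIES ((0 XOR 1) OR 1)) -> 1
  row 22 [10110]: ((1 IMPLIES 1) IMPLIES ((1 XOR 0) OR 0)) -> 1
  row 23 [10111]: ((1 IMPLIES 1) IMPLIES ((1 XOR 1) OR 1)) -> 1
  row 24 [11000]: ((0 IMPLIES 0) IMPLIES ((0 XOR 0) OR 0)) -> 0
  row 25 [11001]: ((0 IMPLIES 0) IMPLIES ((0 XOR 1) OR 1)) -> 1
  row 26 [11010]: ((1 IMPLIES 0) IMPLIES ((1 XOR 0) OR 0)) -> 1
  row 27 [11011]: ((1 IMPLIES 0) IMPLIES ((1 XOR 1) OR 1)) -> 1
  row 28 [11100]: ((0 IMPLIES 1) IMPLIES ((0 XOR 0) OR 0)) -> 0
  row 29 [11101]: ((0 IMPLIES 1) IMPLIES ((0 XOR 1) OR 1)) -> 1
  row 30 [11110]: ((1 IMPLIES 1) IMPLIES ((1 XOR 0) OR 0)) -> 1
  row 31 [11111]: ((1 IMPLIES 1) IMPLIES ((1 XOR 1) OR 1)) -> 1
Full result column, 4 rows per line (a,b,c fixed per line; d,e runs 00..11 left to right):
  rows 0-3 [a,b,c=000]: 0111  = hex 7
  rows 4-7 [a,b,c=001]: 0111  = hex 7
  rows 8-11 [a,b,c=010]: 0111  = hex 7
  rows 12-15 [a,b,c=011]: 0111  = hex 7
  rows 16-19 [a,b,c=100]: 0111  = hex 7
  rows 20-23 [a,b,c=101]: 0111  = hex 7
  rows 24-27 [a,b,c=110]: 0111  = hex 7
  rows 28-31 [a,b,c=111]: 0111  = hex 7
Output column (row 0 .. row 31) = 01110111011101110111011101110111
Output column grouped in 4s = 0111 0111 0111 0111 0111 0111 0111 0111 = 0x77777777
Convert to decimal digit by digit (value = value*16 + digit):
  7 -> 7
  7*16 + 7 = 119
  119*16 + 7 = 1911
  1911*16 + 7 = 30583
  30583*16 + 7 = 489335
  489335*16 + 7 = 7829367
  7829367*16 + 7 = 125269879
  125269879*16 + 7 = 2004318071
Decimal = 2004318071

2004318071


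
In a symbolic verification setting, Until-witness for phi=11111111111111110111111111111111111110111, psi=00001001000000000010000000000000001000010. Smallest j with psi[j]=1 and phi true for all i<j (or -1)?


(phi U psi) at 0: need smallest j with psi[j]=1 and phi[i]=1 for all i in [0,j).
Scan from step 0:
  step 0: phi=1, psi=0 -> continue
  step 1: phi=1, psi=0 -> continue
  step 2: phi=1, psi=0 -> continue
  step 3: phi=1, psi=0 -> continue
  step 4: psi=1 and phi held for [0,4) -> witness found
Witness step = 4

4


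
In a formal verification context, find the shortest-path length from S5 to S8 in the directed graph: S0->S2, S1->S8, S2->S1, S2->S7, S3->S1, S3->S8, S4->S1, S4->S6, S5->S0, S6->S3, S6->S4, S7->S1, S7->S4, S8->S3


BFS layer-by-layer from S5:
  dist 0: {S5}
  dist 1: {S0}
  dist 2: {S2}
  dist 3: {S1, S7}
  dist 4: {S4, S8}
  -> S8 reached at distance 4
Shortest path length = 4

4


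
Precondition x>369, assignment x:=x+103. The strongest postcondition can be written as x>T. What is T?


Formula: sp(P, x:=E) = exists old_x. (x = E[old_x/x]) AND P[old_x/x] (old_x is the value of x before the assignment; eliminate old_x by solving x = E[old_x/x] for old_x)
Step 1: Precondition P: x>369, i.e. old_x > 369
Step 2: Assignment gives x = old_x + 103, so old_x = x - 103
Step 3: Substitute into P: x - 103 > 369
Step 4: Simplify: x > 369+103 = 472

472


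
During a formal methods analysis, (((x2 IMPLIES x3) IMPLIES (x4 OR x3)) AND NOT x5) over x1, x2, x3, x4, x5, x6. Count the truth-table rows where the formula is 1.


Formula: (((x2 IMPLIES x3) IMPLIES (x4 OR x3)) AND NOT x5) over 6 vars (64 rows)
Evaluate each row (x1, x2, x3, x4, x5, x6 as bits, MSB first):
  row 0 [000000]: (((0 IMPLIES 0) IMPLIES (0 OR 0)) AND NOT 0) -> 0
  row 1 [000001]: (((0 IMPLIES 0) IMPLIES (0 OR 0)) AND NOT 0) -> 0
  row 2 [000010]: (((0 IMPLIES 0) IMPLIES (0 OR 0)) AND NOT 1) -> 0
  row 3 [000011]: (((0 IMPLIES 0) IMPLIES (0 OR 0)) AND NOT 1) -> 0
  row 4 [000100]: (((0 IMPLIES 0) IMPLIES (1 OR 0)) AND NOT 0) -> 1
  (every remaining row is evaluated the same way; all 64 results are listed next)
Full result column, 8 rows per line (x1,x2,x3 fixed per line; x4,x5,x6 runs 000..111 left to right):
  rows 0-7 [x1,x2,x3=000]: 00001100  (ones: 2)
  rows 8-15 [x1,x2,x3=001]: 11001100  (ones: 4)
  rows 16-23 [x1,x2,x3=010]: 11001100  (ones: 4)
  rows 24-31 [x1,x2,x3=011]: 11001100  (ones: 4)
  rows 32-39 [x1,x2,x3=100]: 00001100  (ones: 2)
  rows 40-47 [x1,x2,x3=101]: 11001100  (ones: 4)
  rows 48-55 [x1,x2,x3=110]: 11001100  (ones: 4)
  rows 56-63 [x1,x2,x3=111]: 11001100  (ones: 4)
Count of 1-rows = 2+4+4+4+2+4+4+4 = 28

28


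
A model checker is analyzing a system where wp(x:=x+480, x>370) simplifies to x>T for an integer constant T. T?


Formula: wp(x:=E, P) = P[E/x] (substitute E for x in postcondition)
Step 1: Postcondition: x>370
Step 2: Substitute x+480 for x: x+480>370
Step 3: Solve for x: x > 370-480 = -110

-110


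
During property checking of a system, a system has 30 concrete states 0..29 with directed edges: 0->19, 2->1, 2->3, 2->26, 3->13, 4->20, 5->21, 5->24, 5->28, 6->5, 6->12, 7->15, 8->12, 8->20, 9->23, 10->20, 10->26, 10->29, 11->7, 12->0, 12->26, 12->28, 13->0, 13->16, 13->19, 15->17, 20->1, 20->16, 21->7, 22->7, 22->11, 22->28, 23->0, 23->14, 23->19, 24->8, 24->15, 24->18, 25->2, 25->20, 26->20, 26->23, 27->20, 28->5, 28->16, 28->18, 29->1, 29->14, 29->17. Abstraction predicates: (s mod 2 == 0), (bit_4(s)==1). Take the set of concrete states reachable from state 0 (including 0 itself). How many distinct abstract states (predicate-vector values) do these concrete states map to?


BFS from 0:
Concrete reachable: {0, 19}
Abstract via predicates (s mod 2 == 0), (bit_4(s)==1):
  (0,1) <- {19}
  (1,0) <- {0}
Distinct abstract states = 2

2


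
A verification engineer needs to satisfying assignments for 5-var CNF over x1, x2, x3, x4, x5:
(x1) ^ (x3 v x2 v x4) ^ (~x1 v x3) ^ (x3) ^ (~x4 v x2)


CNF with 5 clauses over 5 vars (32 assignments).
An assignment satisfies CNF iff every clause has >=1 true literal.
Check each row (bits = x1,x2,x3,x4,x5; clause T/F shown):
  row 0 [00000]: clauses=FFTFT -> 0
  row 1 [00001]: clauses=FFTFT -> 0
  row 2 [00010]: clauses=FTTFF -> 0
  row 3 [00011]: clauses=FTTFF -> 0
  row 4 [00100]: clauses=FTTTT -> 0
  row 5 [00101]: clauses=FTTTT -> 0
  row 6 [00110]: clauses=FTTTF -> 0
  row 7 [00111]: clauses=FTTTF -> 0
  row 8 [01000]: clauses=FTTFT -> 0
  row 9 [01001]: clauses=FTTFT -> 0
  row 10 [01010]: clauses=FTTFT -> 0
  row 11 [01011]: clauses=FTTFT -> 0
  row 12 [01100]: clauses=FTTTT -> 0
  row 13 [01101]: clauses=FTTTT -> 0
  row 14 [01110]: clauses=FTTTT -> 0
  row 15 [01111]: clauses=FTTTT -> 0
  row 16 [10000]: clauses=TFFFT -> 0
  row 17 [10001]: clauses=TFFFT -> 0
  row 18 [10010]: clauses=TTFFF -> 0
  row 19 [10011]: clauses=TTFFF -> 0
  row 20 [10100]: clauses=TTTTT -> 1
  row 21 [10101]: clauses=TTTTT -> 1
  row 22 [10110]: clauses=TTTTF -> 0
  row 23 [10111]: clauses=TTTTF -> 0
  row 24 [11000]: clauses=TTFFT -> 0
  row 25 [11001]: clauses=TTFFT -> 0
  row 26 [11010]: clauses=TTFFT -> 0
  row 27 [11011]: clauses=TTFFT -> 0
  row 28 [11100]: clauses=TTTTT -> 1
  row 29 [11101]: clauses=TTTTT -> 1
  row 30 [11110]: clauses=TTTTT -> 1
  row 31 [11111]: clauses=TTTTT -> 1
Full result column, 8 rows per line (x1,x2 fixed per line; x3,x4,x5 runs 000..111 left to right):
  rows 0-7 [x1,x2=00]: 00000000  (ones: 0)
  rows 8-15 [x1,x2=01]: 00000000  (ones: 0)
  rows 16-23 [x1,x2=10]: 00001100  (ones: 2)
  rows 24-31 [x1,x2=11]: 00001111  (ones: 4)
Satisfying assignments = 0+0+2+4 = 6

6


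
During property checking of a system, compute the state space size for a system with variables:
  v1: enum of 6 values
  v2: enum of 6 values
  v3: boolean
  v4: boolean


State space = product of domain sizes of all variables.
Domain sizes:
  v1 (enum of 6 values): 6
  v2 (enum of 6 values): 6
  v3 (boolean): 2
  v4 (boolean): 2
Product = 6 * 6 * 2 * 2 = 144

144


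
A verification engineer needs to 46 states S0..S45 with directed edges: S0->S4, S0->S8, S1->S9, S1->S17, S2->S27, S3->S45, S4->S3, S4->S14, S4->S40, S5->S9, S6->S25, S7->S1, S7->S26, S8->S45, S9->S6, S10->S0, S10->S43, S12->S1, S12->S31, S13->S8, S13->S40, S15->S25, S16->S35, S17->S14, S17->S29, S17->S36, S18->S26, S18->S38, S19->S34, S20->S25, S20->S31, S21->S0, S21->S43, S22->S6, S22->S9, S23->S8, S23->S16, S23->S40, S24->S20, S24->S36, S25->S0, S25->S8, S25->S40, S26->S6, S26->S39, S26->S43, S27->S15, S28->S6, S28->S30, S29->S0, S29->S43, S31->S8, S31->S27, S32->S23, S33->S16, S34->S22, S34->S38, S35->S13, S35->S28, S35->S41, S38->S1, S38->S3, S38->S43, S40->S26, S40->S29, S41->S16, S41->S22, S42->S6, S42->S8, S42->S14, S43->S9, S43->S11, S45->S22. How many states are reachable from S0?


BFS from S0:
  layer 0: {S0}
  layer 1: {S4, S8}
  layer 2: {S3, S14, S40, S45}
  layer 3: {S22, S26, S29}
  layer 4: {S6, S9, S39, S43}
  layer 5: {S11, S25}
Reachable set: {S0, S3, S4, S6, S8, S9, S11, S14, S22, S25, S26, S29, S39, S40, S43, S45}
Count = 16

16


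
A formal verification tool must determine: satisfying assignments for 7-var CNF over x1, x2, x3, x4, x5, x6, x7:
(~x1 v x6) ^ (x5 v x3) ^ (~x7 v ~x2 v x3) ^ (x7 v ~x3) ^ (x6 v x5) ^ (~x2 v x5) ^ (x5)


CNF with 7 clauses over 7 vars (128 assignments).
An assignment satisfies CNF iff every clause has >=1 true literal.
Check each row (bits = x1,x2,x3,x4,x5,x6,x7; clause T/F shown):
  row 0 [0000000]: clauses=TFTTFTF -> 0
  row 1 [0000001]: clauses=TFTTFTF -> 0
  row 2 [0000010]: clauses=TFTTTTF -> 0
  row 3 [0000011]: clauses=TFTTTTF -> 0
  row 4 [0000100]: clauses=TTTTTTT -> 1
  (every remaining row is evaluated the same way; all 128 results are listed next)
Full result column, 8 rows per line (x1,x2,x3,x4 fixed per line; x5,x6,x7 runs 000..111 left to right):
  rows 0-7 [x1,x2,x3,x4=0000]: 00001111  (ones: 4)
  rows 8-15 [x1,x2,x3,x4=0001]: 00001111  (ones: 4)
  rows 16-23 [x1,x2,x3,x4=0010]: 00000101  (ones: 2)
  rows 24-31 [x1,x2,x3,x4=0011]: 00000101  (ones: 2)
  rows 32-39 [x1,x2,x3,x4=0100]: 00001010  (ones: 2)
  rows 40-47 [x1,x2,x3,x4=0101]: 00001010  (ones: 2)
  rows 48-55 [x1,x2,x3,x4=0110]: 00000101  (ones: 2)
  rows 56-63 [x1,x2,x3,x4=0111]: 00000101  (ones: 2)
  rows 64-71 [x1,x2,x3,x4=1000]: 00000011  (ones: 2)
  rows 72-79 [x1,x2,x3,x4=1001]: 00000011  (ones: 2)
  rows 80-87 [x1,x2,x3,x4=1010]: 00000001  (ones: 1)
  rows 88-95 [x1,x2,x3,x4=1011]: 00000001  (ones: 1)
  rows 96-103 [x1,x2,x3,x4=1100]: 00000010  (ones: 1)
  rows 104-111 [x1,x2,x3,x4=1101]: 00000010  (ones: 1)
  rows 112-119 [x1,x2,x3,x4=1110]: 00000001  (ones: 1)
  rows 120-127 [x1,x2,x3,x4=1111]: 00000001  (ones: 1)
Satisfying assignments = 4+4+2+2+2+2+2+2+2+2+1+1+1+1+1+1 = 30

30


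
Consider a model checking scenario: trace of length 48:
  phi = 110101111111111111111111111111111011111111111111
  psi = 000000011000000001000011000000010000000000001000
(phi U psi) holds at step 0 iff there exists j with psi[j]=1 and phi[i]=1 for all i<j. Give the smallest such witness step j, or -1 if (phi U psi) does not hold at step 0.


(phi U psi) at 0: need smallest j with psi[j]=1 and phi[i]=1 for all i in [0,j).
Scan from step 0:
  step 0: phi=1, psi=0 -> continue
  step 1: phi=1, psi=0 -> continue
  step 2: phi=0 -> phi-prefix broken from here
  step 7: psi=1 but phi already failed -> not a witness
  step 8: psi=1 but phi already failed -> not a witness
  step 17: psi=1 but phi already failed -> not a witness
  step 22: psi=1 but phi already failed -> not a witness
  step 23: psi=1 but phi already failed -> not a witness
  step 31: psi=1 but phi already failed -> not a witness
  step 44: psi=1 but phi already failed -> not a witness
  end of trace: no witness -> -1
Witness step = -1

-1


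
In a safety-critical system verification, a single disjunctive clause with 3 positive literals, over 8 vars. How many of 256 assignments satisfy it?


Step 1: Total=2^8=256
Step 2: Unsat when all 3 false: 2^5=32
Step 3: Sat=256-32=224

224


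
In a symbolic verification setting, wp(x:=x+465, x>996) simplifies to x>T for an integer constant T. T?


Formula: wp(x:=E, P) = P[E/x] (substitute E for x in postcondition)
Step 1: Postcondition: x>996
Step 2: Substitute x+465 for x: x+465>996
Step 3: Solve for x: x > 996-465 = 531

531


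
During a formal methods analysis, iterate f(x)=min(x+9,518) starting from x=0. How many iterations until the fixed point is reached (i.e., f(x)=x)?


Step 1: x=0, cap=518, increment=9
Step 2: x grows by 9 each step until capped at 518; fixed point is x=518
Step 3: iterations = ceil(518/9) = 58

58


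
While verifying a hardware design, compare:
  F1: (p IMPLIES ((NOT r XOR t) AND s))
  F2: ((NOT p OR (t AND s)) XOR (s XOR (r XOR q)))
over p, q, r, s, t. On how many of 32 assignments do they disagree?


F1 = (p IMPLIES ((NOT r XOR t) AND s))
F2 = ((NOT p OR (t AND s)) XOR (s XOR (r XOR q)))
Evaluate both on each of 32 rows (bits = p,q,r,s,t):
  row 0 [00000]: F1=1 F2=1 -> 0
  row 1 [00001]: F1=1 F2=1 -> 0
  row 2 [00010]: F1=1 F2=0 (differ) -> 1
  row 3 [00011]: F1=1 F2=0 (differ) -> 1
  row 4 [00100]: F1=1 F2=0 (differ) -> 1
  row 5 [00101]: F1=1 F2=0 (differ) -> 1
  row 6 [00110]: F1=1 F2=1 -> 0
  row 7 [00111]: F1=1 F2=1 -> 0
  row 8 [01000]: F1=1 F2=0 (differ) -> 1
  row 9 [01001]: F1=1 F2=0 (differ) -> 1
  row 10 [01010]: F1=1 F2=1 -> 0
  row 11 [01011]: F1=1 F2=1 -> 0
  row 12 [01100]: F1=1 F2=1 -> 0
  row 13 [01101]: F1=1 F2=1 -> 0
  row 14 [01110]: F1=1 F2=0 (differ) -> 1
  row 15 [01111]: F1=1 F2=0 (differ) -> 1
  row 16 [10000]: F1=0 F2=0 -> 0
  row 17 [10001]: F1=0 F2=0 -> 0
  row 18 [10010]: F1=1 F2=1 -> 0
  row 19 [10011]: F1=0 F2=0 -> 0
  row 20 [10100]: F1=0 F2=1 (differ) -> 1
  row 21 [10101]: F1=0 F2=1 (differ) -> 1
  row 22 [10110]: F1=0 F2=0 -> 0
  row 23 [10111]: F1=1 F2=1 -> 0
  row 24 [11000]: F1=0 F2=1 (differ) -> 1
  row 25 [11001]: F1=0 F2=1 (differ) -> 1
  row 26 [11010]: F1=1 F2=0 (differ) -> 1
  row 27 [11011]: F1=0 F2=1 (differ) -> 1
  row 28 [11100]: F1=0 F2=0 -> 0
  row 29 [11101]: F1=0 F2=0 -> 0
  row 30 [11110]: F1=0 F2=1 (differ) -> 1
  row 31 [11111]: F1=1 F2=0 (differ) -> 1
Full result column, 8 rows per line (p,q fixed per line; r,s,t runs 000..111 left to right):
  rows 0-7 [p,q=00]: 00111100  (ones: 4)
  rows 8-15 [p,q=01]: 11000011  (ones: 4)
  rows 16-23 [p,q=10]: 00001100  (ones: 2)
  rows 24-31 [p,q=11]: 11110011  (ones: 6)
Disagreements = 4+4+2+6 = 16

16


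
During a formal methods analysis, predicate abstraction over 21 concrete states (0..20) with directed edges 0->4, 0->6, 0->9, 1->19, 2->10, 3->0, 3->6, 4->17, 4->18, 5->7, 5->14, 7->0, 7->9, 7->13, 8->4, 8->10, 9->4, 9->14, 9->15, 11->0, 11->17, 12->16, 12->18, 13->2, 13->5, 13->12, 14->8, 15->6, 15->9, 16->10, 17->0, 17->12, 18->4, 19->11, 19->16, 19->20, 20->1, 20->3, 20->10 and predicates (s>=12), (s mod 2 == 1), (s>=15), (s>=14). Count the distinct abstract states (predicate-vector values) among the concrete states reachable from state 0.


BFS from 0:
Concrete reachable: {0, 4, 6, 8, 9, 10, 12, 14, 15, 16, 17, 18}
Abstract via predicates (s>=12), (s mod 2 == 1), (s>=15), (s>=14):
  (0,0,0,0) <- {0, 4, 6, 8, 10}
  (0,1,0,0) <- {9}
  (1,0,0,0) <- {12}
  (1,0,0,1) <- {14}
  (1,0,1,1) <- {16, 18}
  (1,1,1,1) <- {15, 17}
Distinct abstract states = 6

6


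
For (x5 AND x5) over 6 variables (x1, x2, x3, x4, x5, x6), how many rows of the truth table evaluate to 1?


Formula: (x5 AND x5) over 6 vars (64 rows)
Evaluate each row (x1, x2, x3, x4, x5, x6 as bits, MSB first):
  row 0 [000000]: (0 AND 0) -> 0
  row 1 [000001]: (0 AND 0) -> 0
  row 2 [000010]: (1 AND 1) -> 1
  row 3 [000011]: (1 AND 1) -> 1
  row 4 [000100]: (0 AND 0) -> 0
  (every remaining row is evaluated the same way; all 64 results are listed next)
Full result column, 8 rows per line (x1,x2,x3 fixed per line; x4,x5,x6 runs 000..111 left to right):
  rows 0-7 [x1,x2,x3=000]: 00110011  (ones: 4)
  rows 8-15 [x1,x2,x3=001]: 00110011  (ones: 4)
  rows 16-23 [x1,x2,x3=010]: 00110011  (ones: 4)
  rows 24-31 [x1,x2,x3=011]: 00110011  (ones: 4)
  rows 32-39 [x1,x2,x3=100]: 00110011  (ones: 4)
  rows 40-47 [x1,x2,x3=101]: 00110011  (ones: 4)
  rows 48-55 [x1,x2,x3=110]: 00110011  (ones: 4)
  rows 56-63 [x1,x2,x3=111]: 00110011  (ones: 4)
Count of 1-rows = 4+4+4+4+4+4+4+4 = 32

32


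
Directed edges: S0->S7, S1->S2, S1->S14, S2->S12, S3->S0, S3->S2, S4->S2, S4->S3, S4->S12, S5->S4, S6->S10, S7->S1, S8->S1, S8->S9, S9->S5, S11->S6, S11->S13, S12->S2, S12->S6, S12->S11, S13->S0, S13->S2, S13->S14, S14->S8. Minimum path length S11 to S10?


BFS layer-by-layer from S11:
  dist 0: {S11}
  dist 1: {S6, S13}
  dist 2: {S0, S2, S10, S14}
  -> S10 reached at distance 2
Shortest path length = 2

2


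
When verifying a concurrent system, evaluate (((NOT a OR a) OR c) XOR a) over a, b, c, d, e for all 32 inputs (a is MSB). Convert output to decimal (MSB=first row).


Formula: (((NOT a OR a) OR c) XOR a) over a, b, c, d, e (32 rows)
Evaluate each row (bits = a,b,c,d,e, MSB first):
  row 0 [00000]: (((NOT 0 OR 0) OR 0) XOR 0) -> 1
  row 1 [00001]: (((NOT 0 OR 0) OR 0) XOR 0) -> 1
  row 2 [00010]: (((NOT 0 OR 0) OR 0) XOR 0) -> 1
  row 3 [00011]: (((NOT 0 OR 0) OR 0) XOR 0) -> 1
  row 4 [00100]: (((NOT 0 OR 0) OR 1) XOR 0) -> 1
  row 5 [00101]: (((NOT 0 OR 0) OR 1) XOR 0) -> 1
  row 6 [00110]: (((NOT 0 OR 0) OR 1) XOR 0) -> 1
  row 7 [00111]: (((NOT 0 OR 0) OR 1) XOR 0) -> 1
  row 8 [01000]: (((NOT 0 OR 0) OR 0) XOR 0) -> 1
  row 9 [01001]: (((NOT 0 OR 0) OR 0) XOR 0) -> 1
  row 10 [01010]: (((NOT 0 OR 0) OR 0) XOR 0) -> 1
  row 11 [01011]: (((NOT 0 OR 0) OR 0) XOR 0) -> 1
  row 12 [01100]: (((NOT 0 OR 0) OR 1) XOR 0) -> 1
  row 13 [01101]: (((NOT 0 OR 0) OR 1) XOR 0) -> 1
  row 14 [01110]: (((NOT 0 OR 0) OR 1) XOR 0) -> 1
  row 15 [01111]: (((NOT 0 OR 0) OR 1) XOR 0) -> 1
  row 16 [10000]: (((NOT 1 OR 1) OR 0) XOR 1) -> 0
  row 17 [10001]: (((NOT 1 OR 1) OR 0) XOR 1) -> 0
  row 18 [10010]: (((NOT 1 OR 1) OR 0) XOR 1) -> 0
  row 19 [10011]: (((NOT 1 OR 1) OR 0) XOR 1) -> 0
  row 20 [10100]: (((NOT 1 OR 1) OR 1) XOR 1) -> 0
  row 21 [10101]: (((NOT 1 OR 1) OR 1) XOR 1) -> 0
  row 22 [10110]: (((NOT 1 OR 1) OR 1) XOR 1) -> 0
  row 23 [10111]: (((NOT 1 OR 1) OR 1) XOR 1) -> 0
  row 24 [11000]: (((NOT 1 OR 1) OR 0) XOR 1) -> 0
  row 25 [11001]: (((NOT 1 OR 1) OR 0) XOR 1) -> 0
  row 26 [11010]: (((NOT 1 OR 1) OR 0) XOR 1) -> 0
  row 27 [11011]: (((NOT 1 OR 1) OR 0) XOR 1) -> 0
  row 28 [11100]: (((NOT 1 OR 1) OR 1) XOR 1) -> 0
  row 29 [11101]: (((NOT 1 OR 1) OR 1) XOR 1) -> 0
  row 30 [11110]: (((NOT 1 OR 1) OR 1) XOR 1) -> 0
  row 31 [11111]: (((NOT 1 OR 1) OR 1) XOR 1) -> 0
Full result column, 4 rows per line (a,b,c fixed per line; d,e runs 00..11 left to right):
  rows 0-3 [a,b,c=000]: 1111  = hex F
  rows 4-7 [a,b,c=001]: 1111  = hex F
  rows 8-11 [a,b,c=010]: 1111  = hex F
  rows 12-15 [a,b,c=011]: 1111  = hex F
  rows 16-19 [a,b,c=100]: 0000  = hex 0
  rows 20-23 [a,b,c=101]: 0000  = hex 0
  rows 24-27 [a,b,c=110]: 0000  = hex 0
  rows 28-31 [a,b,c=111]: 0000  = hex 0
Output column (row 0 .. row 31) = 11111111111111110000000000000000
Output column grouped in 4s = 1111 1111 1111 1111 0000 0000 0000 0000 = 0xFFFF0000
Convert to decimal digit by digit (value = value*16 + digit):
  F -> 15
  15*16 + 15 (F) = 255
  255*16 + 15 (F) = 4095
  4095*16 + 15 (F) = 65535
  65535*16 + 0 = 1048560
  1048560*16 + 0 = 16776960
  16776960*16 + 0 = 268431360
  268431360*16 + 0 = 4294901760
Decimal = 4294901760

4294901760


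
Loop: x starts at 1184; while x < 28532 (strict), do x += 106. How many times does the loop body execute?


Step 1: x goes from 1184 toward 28532 by 106; the body runs while x<28532, so iterations = ceil((bound-start)/step)
Step 2: Distance=27348
Step 3: ceil(27348/106)=258

258


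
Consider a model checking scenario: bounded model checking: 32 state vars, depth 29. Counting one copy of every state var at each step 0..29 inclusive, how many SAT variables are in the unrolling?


BMC unrolls to depth k, creating one copy of each state var for steps 0..k.
Step count = 29 + 1 = 30 (steps 0 through 29)
Vars per step = 32
Total = 32 * 30 = 960

960


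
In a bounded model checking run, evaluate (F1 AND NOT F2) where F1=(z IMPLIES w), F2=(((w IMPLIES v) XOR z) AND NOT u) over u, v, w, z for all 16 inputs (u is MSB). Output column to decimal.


F1 = (z IMPLIES w)
F2 = (((w IMPLIES v) XOR z) AND NOT u)
Counterexample to F1=>F2 is where F1=1 and F2=0.
Evaluate each row (bits = u,v,w,z, MSB first):
  row 0 [0000]: F1=1 F2=1 -> F1&~F2 -> 0
  row 1 [0001]: F1=0 F2=0 -> F1&~F2 -> 0
  row 2 [0010]: F1=1 F2=0 -> F1&~F2 -> 1
  row 3 [0011]: F1=1 F2=1 -> F1&~F2 -> 0
  row 4 [0100]: F1=1 F2=1 -> F1&~F2 -> 0
  row 5 [0101]: F1=0 F2=0 -> F1&~F2 -> 0
  row 6 [0110]: F1=1 F2=1 -> F1&~F2 -> 0
  row 7 [0111]: F1=1 F2=0 -> F1&~F2 -> 1
  row 8 [1000]: F1=1 F2=0 -> F1&~F2 -> 1
  row 9 [1001]: F1=0 F2=0 -> F1&~F2 -> 0
  row 10 [1010]: F1=1 F2=0 -> F1&~F2 -> 1
  row 11 [1011]: F1=1 F2=0 -> F1&~F2 -> 1
  row 12 [1100]: F1=1 F2=0 -> F1&~F2 -> 1
  row 13 [1101]: F1=0 F2=0 -> F1&~F2 -> 0
  row 14 [1110]: F1=1 F2=0 -> F1&~F2 -> 1
  row 15 [1111]: F1=1 F2=0 -> F1&~F2 -> 1
Full result column, 4 rows per line (u,v fixed per line; w,z runs 00..11 left to right):
  rows 0-3 [u,v=00]: 0010  = hex 2
  rows 4-7 [u,v=01]: 0001  = hex 1
  rows 8-11 [u,v=10]: 1011  = hex B
  rows 12-15 [u,v=11]: 1011  = hex B
Counterexample vector (row 0 .. row 15) = 0010000110111011
Output column grouped in 4s = 0010 0001 1011 1011 = 0x21BB
Convert to decimal digit by digit (value = value*16 + digit):
  2 -> 2
  2*16 + 1 = 33
  33*16 + 11 (B) = 539
  539*16 + 11 (B) = 8635
Decimal = 8635

8635


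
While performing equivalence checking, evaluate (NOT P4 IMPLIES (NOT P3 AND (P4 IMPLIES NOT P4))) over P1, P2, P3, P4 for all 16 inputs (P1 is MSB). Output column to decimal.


Formula: (NOT P4 IMPLIES (NOT P3 AND (P4 IMPLIES NOT P4))) over P1, P2, P3, P4 (16 rows)
Evaluate each row (bits = P1,P2,P3,P4, MSB first):
  row 0 [0000]: (NOT 0 IMPLIES (NOT 0 AND (0 IMPLIES NOT 0))) -> 1
  row 1 [0001]: (NOT 1 IMPLIES (NOT 0 AND (1 IMPLIES NOT 1))) -> 1
  row 2 [0010]: (NOT 0 IMPLIES (NOT 1 AND (0 IMPLIES NOT 0))) -> 0
  row 3 [0011]: (NOT 1 IMPLIES (NOT 1 AND (1 IMPLIES NOT 1))) -> 1
  row 4 [0100]: (NOT 0 IMPLIES (NOT 0 AND (0 IMPLIES NOT 0))) -> 1
  row 5 [0101]: (NOT 1 IMPLIES (NOT 0 AND (1 IMPLIES NOT 1))) -> 1
  row 6 [0110]: (NOT 0 IMPLIES (NOT 1 AND (0 IMPLIES NOT 0))) -> 0
  row 7 [0111]: (NOT 1 IMPLIES (NOT 1 AND (1 IMPLIES NOT 1))) -> 1
  row 8 [1000]: (NOT 0 IMPLIES (NOT 0 AND (0 IMPLIES NOT 0))) -> 1
  row 9 [1001]: (NOT 1 IMPLIES (NOT 0 AND (1 IMPLIES NOT 1))) -> 1
  row 10 [1010]: (NOT 0 IMPLIES (NOT 1 AND (0 IMPLIES NOT 0))) -> 0
  row 11 [1011]: (NOT 1 IMPLIES (NOT 1 AND (1 IMPLIES NOT 1))) -> 1
  row 12 [1100]: (NOT 0 IMPLIES (NOT 0 AND (0 IMPLIES NOT 0))) -> 1
  row 13 [1101]: (NOT 1 IMPLIES (NOT 0 AND (1 IMPLIES NOT 1))) -> 1
  row 14 [1110]: (NOT 0 IMPLIES (NOT 1 AND (0 IMPLIES NOT 0))) -> 0
  row 15 [1111]: (NOT 1 IMPLIES (NOT 1 AND (1 IMPLIES NOT 1))) -> 1
Full result column, 4 rows per line (P1,P2 fixed per line; P3,P4 runs 00..11 left to right):
  rows 0-3 [P1,P2=00]: 1101  = hex D
  rows 4-7 [P1,P2=01]: 1101  = hex D
  rows 8-11 [P1,P2=10]: 1101  = hex D
  rows 12-15 [P1,P2=11]: 1101  = hex D
Output column (row 0 .. row 15) = 1101110111011101
Output column grouped in 4s = 1101 1101 1101 1101 = 0xDDDD
Convert to decimal digit by digit (value = value*16 + digit):
  D -> 13
  13*16 + 13 (D) = 221
  221*16 + 13 (D) = 3549
  3549*16 + 13 (D) = 56797
Decimal = 56797

56797


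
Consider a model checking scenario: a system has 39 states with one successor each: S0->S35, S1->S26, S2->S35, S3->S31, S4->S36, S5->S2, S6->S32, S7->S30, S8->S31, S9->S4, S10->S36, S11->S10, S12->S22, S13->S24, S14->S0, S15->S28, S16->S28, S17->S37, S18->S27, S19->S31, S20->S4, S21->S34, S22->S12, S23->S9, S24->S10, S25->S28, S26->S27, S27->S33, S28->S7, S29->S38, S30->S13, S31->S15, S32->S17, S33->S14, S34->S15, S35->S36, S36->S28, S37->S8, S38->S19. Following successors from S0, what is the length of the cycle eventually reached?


Trace from S0 until a state repeats:
  S0 -> S35 -> S36 -> S28 -> S7 -> S30 -> S13 -> S24 -> S10 -> S36
S36 first seen at step 2, revisited at step 9.
Cycle length = 9 - 2 = 7

7


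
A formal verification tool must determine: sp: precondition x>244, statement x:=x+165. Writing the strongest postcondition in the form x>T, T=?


Formula: sp(P, x:=E) = exists old_x. (x = E[old_x/x]) AND P[old_x/x] (old_x is the value of x before the assignment; eliminate old_x by solving x = E[old_x/x] for old_x)
Step 1: Precondition P: x>244, i.e. old_x > 244
Step 2: Assignment gives x = old_x + 165, so old_x = x - 165
Step 3: Substitute into P: x - 165 > 244
Step 4: Simplify: x > 244+165 = 409

409


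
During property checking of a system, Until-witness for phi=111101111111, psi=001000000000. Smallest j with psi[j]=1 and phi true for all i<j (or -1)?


(phi U psi) at 0: need smallest j with psi[j]=1 and phi[i]=1 for all i in [0,j).
Scan from step 0:
  step 0: phi=1, psi=0 -> continue
  step 1: phi=1, psi=0 -> continue
  step 2: psi=1 and phi held for [0,2) -> witness found
Witness step = 2

2


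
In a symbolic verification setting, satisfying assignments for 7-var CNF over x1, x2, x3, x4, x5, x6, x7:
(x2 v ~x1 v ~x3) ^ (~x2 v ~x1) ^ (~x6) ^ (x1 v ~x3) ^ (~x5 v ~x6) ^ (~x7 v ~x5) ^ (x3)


CNF with 7 clauses over 7 vars (128 assignments).
An assignment satisfies CNF iff every clause has >=1 true literal.
Check each row (bits = x1,x2,x3,x4,x5,x6,x7; clause T/F shown):
  row 0 [0000000]: clauses=TTTTTTF -> 0
  row 1 [0000001]: clauses=TTTTTTF -> 0
  row 2 [0000010]: clauses=TTFTTTF -> 0
  row 3 [0000011]: clauses=TTFTTTF -> 0
  row 4 [0000100]: clauses=TTTTTTF -> 0
  (every remaining row is evaluated the same way; all 128 results are listed next)
Full result column, 8 rows per line (x1,x2,x3,x4 fixed per line; x5,x6,x7 runs 000..111 left to right):
  rows 0-7 [x1,x2,x3,x4=0000]: 00000000  (ones: 0)
  rows 8-15 [x1,x2,x3,x4=0001]: 00000000  (ones: 0)
  rows 16-23 [x1,x2,x3,x4=0010]: 00000000  (ones: 0)
  rows 24-31 [x1,x2,x3,x4=0011]: 00000000  (ones: 0)
  rows 32-39 [x1,x2,x3,x4=0100]: 00000000  (ones: 0)
  rows 40-47 [x1,x2,x3,x4=0101]: 00000000  (ones: 0)
  rows 48-55 [x1,x2,x3,x4=0110]: 00000000  (ones: 0)
  rows 56-63 [x1,x2,x3,x4=0111]: 00000000  (ones: 0)
  rows 64-71 [x1,x2,x3,x4=1000]: 00000000  (ones: 0)
  rows 72-79 [x1,x2,x3,x4=1001]: 00000000  (ones: 0)
  rows 80-87 [x1,x2,x3,x4=1010]: 00000000  (ones: 0)
  rows 88-95 [x1,x2,x3,x4=1011]: 00000000  (ones: 0)
  rows 96-103 [x1,x2,x3,x4=1100]: 00000000  (ones: 0)
  rows 104-111 [x1,x2,x3,x4=1101]: 00000000  (ones: 0)
  rows 112-119 [x1,x2,x3,x4=1110]: 00000000  (ones: 0)
  rows 120-127 [x1,x2,x3,x4=1111]: 00000000  (ones: 0)
Satisfying assignments = 0+0+0+0+0+0+0+0+0+0+0+0+0+0+0+0 = 0

0


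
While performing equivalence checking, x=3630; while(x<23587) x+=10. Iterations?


Step 1: x goes from 3630 toward 23587 by 10; the body runs while x<23587, so iterations = ceil((bound-start)/step)
Step 2: Distance=19957
Step 3: ceil(19957/10)=1996

1996


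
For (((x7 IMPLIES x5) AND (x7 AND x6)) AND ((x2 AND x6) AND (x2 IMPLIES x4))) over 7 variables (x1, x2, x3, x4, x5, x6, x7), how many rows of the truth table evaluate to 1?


Formula: (((x7 IMPLIES x5) AND (x7 AND x6)) AND ((x2 AND x6) AND (x2 IMPLIES x4))) over 7 vars (128 rows)
Evaluate each row (x1, x2, x3, x4, x5, x6, x7 as bits, MSB first):
  row 0 [0000000]: (((0 IMPLIES 0) AND (0 AND 0)) AND ((0 AND 0) AND (0 IMPLIES 0))) -> 0
  row 1 [0000001]: (((1 IMPLIES 0) AND (1 AND 0)) AND ((0 AND 0) AND (0 IMPLIES 0))) -> 0
  row 2 [0000010]: (((0 IMPLIES 0) AND (0 AND 1)) AND ((0 AND 1) AND (0 IMPLIES 0))) -> 0
  row 3 [0000011]: (((1 IMPLIES 0) AND (1 AND 1)) AND ((0 AND 1) AND (0 IMPLIES 0))) -> 0
  row 4 [0000100]: (((0 IMPLIES 1) AND (0 AND 0)) AND ((0 AND 0) AND (0 IMPLIES 0))) -> 0
  (every remaining row is evaluated the same way; all 128 results are listed next)
Full result column, 8 rows per line (x1,x2,x3,x4 fixed per line; x5,x6,x7 runs 000..111 left to right):
  rows 0-7 [x1,x2,x3,x4=0000]: 00000000  (ones: 0)
  rows 8-15 [x1,x2,x3,x4=0001]: 00000000  (ones: 0)
  rows 16-23 [x1,x2,x3,x4=0010]: 00000000  (ones: 0)
  rows 24-31 [x1,x2,x3,x4=0011]: 00000000  (ones: 0)
  rows 32-39 [x1,x2,x3,x4=0100]: 00000000  (ones: 0)
  rows 40-47 [x1,x2,x3,x4=0101]: 00000001  (ones: 1)
  rows 48-55 [x1,x2,x3,x4=0110]: 00000000  (ones: 0)
  rows 56-63 [x1,x2,x3,x4=0111]: 00000001  (ones: 1)
  rows 64-71 [x1,x2,x3,x4=1000]: 00000000  (ones: 0)
  rows 72-79 [x1,x2,x3,x4=1001]: 00000000  (ones: 0)
  rows 80-87 [x1,x2,x3,x4=1010]: 00000000  (ones: 0)
  rows 88-95 [x1,x2,x3,x4=1011]: 00000000  (ones: 0)
  rows 96-103 [x1,x2,x3,x4=1100]: 00000000  (ones: 0)
  rows 104-111 [x1,x2,x3,x4=1101]: 00000001  (ones: 1)
  rows 112-119 [x1,x2,x3,x4=1110]: 00000000  (ones: 0)
  rows 120-127 [x1,x2,x3,x4=1111]: 00000001  (ones: 1)
Count of 1-rows = 0+0+0+0+0+1+0+1+0+0+0+0+0+1+0+1 = 4

4


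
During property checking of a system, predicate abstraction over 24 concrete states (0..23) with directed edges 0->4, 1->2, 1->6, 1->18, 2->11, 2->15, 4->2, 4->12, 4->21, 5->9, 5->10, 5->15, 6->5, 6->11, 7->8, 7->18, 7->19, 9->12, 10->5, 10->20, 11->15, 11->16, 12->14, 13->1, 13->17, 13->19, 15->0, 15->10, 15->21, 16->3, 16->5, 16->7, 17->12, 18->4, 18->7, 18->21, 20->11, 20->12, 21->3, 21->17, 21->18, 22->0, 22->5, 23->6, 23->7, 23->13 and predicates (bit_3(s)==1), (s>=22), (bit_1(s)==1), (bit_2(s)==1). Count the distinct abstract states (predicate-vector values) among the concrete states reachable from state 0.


BFS from 0:
Concrete reachable: {0, 2, 3, 4, 5, 7, 8, 9, 10, 11, 12, 14, 15, 16, 17, 18, 19, 20, 21}
Abstract via predicates (bit_3(s)==1), (s>=22), (bit_1(s)==1), (bit_2(s)==1):
  (0,0,0,0) <- {0, 16, 17}
  (0,0,0,1) <- {4, 5, 20, 21}
  (0,0,1,0) <- {2, 3, 18, 19}
  (0,0,1,1) <- {7}
  (1,0,0,0) <- {8, 9}
  (1,0,0,1) <- {12}
  (1,0,1,0) <- {10, 11}
  (1,0,1,1) <- {14, 15}
Distinct abstract states = 8

8
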